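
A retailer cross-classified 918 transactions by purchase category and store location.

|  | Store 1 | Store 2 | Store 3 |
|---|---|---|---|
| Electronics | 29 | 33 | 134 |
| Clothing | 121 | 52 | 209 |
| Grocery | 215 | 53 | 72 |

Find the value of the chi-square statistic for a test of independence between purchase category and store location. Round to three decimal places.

159.454

Row totals: 196, 382, 340. Column totals: 365, 138, 415. Grand total N = 918.
Expected counts (row total × column total / N):
  Electronics, Store 1: 196×365/918 = 77.9303
  Electronics, Store 2: 196×138/918 = 29.4641
  Electronics, Store 3: 196×415/918 = 88.6057
  Clothing, Store 1: 382×365/918 = 151.8845
  Clothing, Store 2: 382×138/918 = 57.4248
  Clothing, Store 3: 382×415/918 = 172.6906
  Grocery, Store 1: 340×365/918 = 135.1852
  Grocery, Store 2: 340×138/918 = 51.1111
  Grocery, Store 3: 340×415/918 = 153.7037
Contributions (O − E)²/E:
  (29 − 77.9303)²/77.9303 = 30.7220
  (33 − 29.4641)²/29.4641 = 0.4243
  (134 − 88.6057)²/88.6057 = 23.2563
  (121 − 151.8845)²/151.8845 = 6.2801
  (52 − 57.4248)²/57.4248 = 0.5125
  (209 − 172.6906)²/172.6906 = 7.6343
  (215 − 135.1852)²/135.1852 = 47.1235
  (53 − 51.1111)²/51.1111 = 0.0698
  (72 − 153.7037)²/153.7037 = 43.4309
χ² = 30.7220 + 0.4243 + 23.2563 + 6.2801 + 0.5125 + 7.6343 + 47.1235 + 0.0698 + 43.4309 = 159.454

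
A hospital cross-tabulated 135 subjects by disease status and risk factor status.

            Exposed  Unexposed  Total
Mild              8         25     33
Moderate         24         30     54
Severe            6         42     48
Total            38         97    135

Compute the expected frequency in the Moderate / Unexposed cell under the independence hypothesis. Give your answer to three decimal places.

38.800

Row total (Moderate) = 54; column total (Unexposed) = 97; grand total N = 135.
Expected count = (row total × column total) / N = 54 × 97 / 135 = 38.800.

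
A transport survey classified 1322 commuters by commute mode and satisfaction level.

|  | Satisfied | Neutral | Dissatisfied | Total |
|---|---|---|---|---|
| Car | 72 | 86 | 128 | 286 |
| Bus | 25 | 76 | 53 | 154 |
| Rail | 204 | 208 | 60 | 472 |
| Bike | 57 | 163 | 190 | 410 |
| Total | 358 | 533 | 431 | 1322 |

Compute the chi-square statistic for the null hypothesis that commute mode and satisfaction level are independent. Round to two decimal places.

Grand total N = 1322.
Expected counts (row total × column total / N):
  Car, Satisfied: 286×358/1322 = 77.449
  Car, Neutral: 286×533/1322 = 115.309
  Car, Dissatisfied: 286×431/1322 = 93.242
  Bus, Satisfied: 154×358/1322 = 41.703
  Bus, Neutral: 154×533/1322 = 62.089
  Bus, Dissatisfied: 154×431/1322 = 50.207
  Rail, Satisfied: 472×358/1322 = 127.818
  Rail, Neutral: 472×533/1322 = 190.300
  Rail, Dissatisfied: 472×431/1322 = 153.882
  Bike, Satisfied: 410×358/1322 = 111.029
  Bike, Neutral: 410×533/1322 = 165.303
  Bike, Dissatisfied: 410×431/1322 = 133.669
Contributions (O − E)²/E:
  (72 − 77.449)²/77.449 = 0.3834
  (86 − 115.309)²/115.309 = 7.4497
  (128 − 93.242)²/93.242 = 12.9568
  (25 − 41.703)²/41.703 = 6.6899
  (76 − 62.089)²/62.089 = 3.1168
  (53 − 50.207)²/50.207 = 0.1554
  (204 − 127.818)²/127.818 = 45.4059
  (208 − 190.300)²/190.300 = 1.6463
  (60 − 153.882)²/153.882 = 57.2765
  (57 − 111.029)²/111.029 = 26.2916
  (163 − 165.303)²/165.303 = 0.0321
  (190 − 133.669)²/133.669 = 23.7391
χ² = 0.3834 + 7.4497 + 12.9568 + 6.6899 + 3.1168 + 0.1554 + 45.4059 + 1.6463 + 57.2765 + 26.2916 + 0.0321 + 23.7391 = 185.14

185.14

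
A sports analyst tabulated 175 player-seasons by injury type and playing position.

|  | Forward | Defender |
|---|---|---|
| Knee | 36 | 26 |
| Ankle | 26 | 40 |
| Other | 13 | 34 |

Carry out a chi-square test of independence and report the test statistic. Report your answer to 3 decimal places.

10.611

Row totals: 62, 66, 47. Column totals: 75, 100. Grand total N = 175.
Expected counts (row total × column total / N):
  Knee, Forward: 62×75/175 = 26.5714
  Knee, Defender: 62×100/175 = 35.4286
  Ankle, Forward: 66×75/175 = 28.2857
  Ankle, Defender: 66×100/175 = 37.7143
  Other, Forward: 47×75/175 = 20.1429
  Other, Defender: 47×100/175 = 26.8571
Contributions (O − E)²/E:
  (36 − 26.5714)²/26.5714 = 3.3456
  (26 − 35.4286)²/35.4286 = 2.5092
  (26 − 28.2857)²/28.2857 = 0.1847
  (40 − 37.7143)²/37.7143 = 0.1385
  (13 − 20.1429)²/20.1429 = 2.5330
  (34 − 26.8571)²/26.8571 = 1.8997
χ² = 3.3456 + 2.5092 + 0.1847 + 0.1385 + 2.5330 + 1.8997 = 10.611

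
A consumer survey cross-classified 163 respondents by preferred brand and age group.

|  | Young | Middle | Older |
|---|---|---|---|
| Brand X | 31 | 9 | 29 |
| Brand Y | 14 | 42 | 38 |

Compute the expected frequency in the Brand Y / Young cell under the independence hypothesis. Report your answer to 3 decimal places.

25.951

Row total (Brand Y) = 94; column total (Young) = 45; grand total N = 163.
Expected count = (row total × column total) / N = 94 × 45 / 163 = 25.951.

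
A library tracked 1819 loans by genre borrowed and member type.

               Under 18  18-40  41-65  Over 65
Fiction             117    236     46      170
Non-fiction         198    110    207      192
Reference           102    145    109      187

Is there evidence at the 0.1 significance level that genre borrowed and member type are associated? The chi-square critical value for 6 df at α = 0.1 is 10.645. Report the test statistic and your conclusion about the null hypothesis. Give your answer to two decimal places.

168.48; reject H₀

Row totals: 569, 707, 543. Column totals: 417, 491, 362, 549. Grand total N = 1819.
Expected counts (row total × column total / N):
  Fiction, Under 18: 569×417/1819 = 130.4415
  Fiction, 18-40: 569×491/1819 = 153.5893
  Fiction, 41-65: 569×362/1819 = 113.2369
  Fiction, Over 65: 569×549/1819 = 171.7323
  Non-fiction, Under 18: 707×417/1819 = 162.0775
  Non-fiction, 18-40: 707×491/1819 = 190.8395
  Non-fiction, 41-65: 707×362/1819 = 140.7004
  Non-fiction, Over 65: 707×549/1819 = 213.3826
  Reference, Under 18: 543×417/1819 = 124.4810
  Reference, 18-40: 543×491/1819 = 146.5712
  Reference, 41-65: 543×362/1819 = 108.0627
  Reference, Over 65: 543×549/1819 = 163.8851
Contributions (O − E)²/E:
  (117 − 130.4415)²/130.4415 = 1.3851
  (236 − 153.5893)²/153.5893 = 44.2187
  (46 − 113.2369)²/113.2369 = 39.9234
  (170 − 171.7323)²/171.7323 = 0.0175
  (198 − 162.0775)²/162.0775 = 7.9618
  (110 − 190.8395)²/190.8395 = 34.2436
  (207 − 140.7004)²/140.7004 = 31.2411
  (192 − 213.3826)²/213.3826 = 2.1427
  (102 − 124.4810)²/124.4810 = 4.0600
  (145 − 146.5712)²/146.5712 = 0.0168
  (109 − 108.0627)²/108.0627 = 0.0081
  (187 − 163.8851)²/163.8851 = 3.2602
χ² = 1.3851 + 44.2187 + 39.9234 + 0.0175 + 7.9618 + 34.2436 + 31.2411 + 2.1427 + 4.0600 + 0.0168 + 0.0081 + 3.2602 = 168.48
df = (3−1)(4−1) = 6. Since 168.48 > 10.645, reject the null hypothesis of independence at α = 0.1.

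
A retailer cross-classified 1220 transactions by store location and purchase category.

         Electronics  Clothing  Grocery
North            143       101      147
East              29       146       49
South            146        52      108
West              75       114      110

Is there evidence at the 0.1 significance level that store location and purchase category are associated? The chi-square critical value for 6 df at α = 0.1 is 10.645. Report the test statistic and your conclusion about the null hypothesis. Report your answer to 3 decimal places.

Row totals: 391, 224, 306, 299. Column totals: 393, 413, 414. Grand total N = 1220.
Expected counts (row total × column total / N):
  North, Electronics: 391×393/1220 = 125.9533
  North, Clothing: 391×413/1220 = 132.3631
  North, Grocery: 391×414/1220 = 132.6836
  East, Electronics: 224×393/1220 = 72.1574
  East, Clothing: 224×413/1220 = 75.8295
  East, Grocery: 224×414/1220 = 76.0131
  South, Electronics: 306×393/1220 = 98.5721
  South, Clothing: 306×413/1220 = 103.5885
  South, Grocery: 306×414/1220 = 103.8393
  West, Electronics: 299×393/1220 = 96.3172
  West, Clothing: 299×413/1220 = 101.2189
  West, Grocery: 299×414/1220 = 101.4639
Contributions (O − E)²/E:
  (143 − 125.9533)²/125.9533 = 2.3071
  (101 − 132.3631)²/132.3631 = 7.4314
  (147 − 132.6836)²/132.6836 = 1.5447
  (29 − 72.1574)²/72.1574 = 25.8125
  (146 − 75.8295)²/75.8295 = 64.9338
  (49 − 76.0131)²/76.0131 = 9.5998
  (146 − 98.5721)²/98.5721 = 22.8199
  (52 − 103.5885)²/103.5885 = 25.6918
  (108 − 103.8393)²/103.8393 = 0.1667
  (75 − 96.3172)²/96.3172 = 4.7180
  (114 − 101.2189)²/101.2189 = 1.6139
  (110 − 101.4639)²/101.4639 = 0.7181
χ² = 2.3071 + 7.4314 + 1.5447 + 25.8125 + 64.9338 + 9.5998 + 22.8199 + 25.6918 + 0.1667 + 4.7180 + 1.6139 + 0.7181 = 167.358
df = (4−1)(3−1) = 6. Since 167.358 > 10.645, reject the null hypothesis of independence at α = 0.1.

167.358; reject H₀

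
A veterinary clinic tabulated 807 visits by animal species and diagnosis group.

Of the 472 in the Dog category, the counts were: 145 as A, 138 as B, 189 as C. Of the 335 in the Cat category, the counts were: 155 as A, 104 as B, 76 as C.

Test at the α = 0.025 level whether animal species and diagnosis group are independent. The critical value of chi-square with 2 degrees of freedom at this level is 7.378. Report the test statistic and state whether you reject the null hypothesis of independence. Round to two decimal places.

30.93; reject H₀

Row totals: 472, 335. Column totals: 300, 242, 265. Grand total N = 807.
Expected counts (row total × column total / N):
  Dog, A: 472×300/807 = 175.465
  Dog, B: 472×242/807 = 141.542
  Dog, C: 472×265/807 = 154.994
  Cat, A: 335×300/807 = 124.535
  Cat, B: 335×242/807 = 100.458
  Cat, C: 335×265/807 = 110.006
Contributions (O − E)²/E:
  (145 − 175.465)²/175.465 = 5.2895
  (138 − 141.542)²/141.542 = 0.0886
  (189 − 154.994)²/154.994 = 7.4610
  (155 − 124.535)²/124.535 = 7.4527
  (104 − 100.458)²/100.458 = 0.1249
  (76 − 110.006)²/110.006 = 10.5122
χ² = 5.2895 + 0.0886 + 7.4610 + 7.4527 + 0.1249 + 10.5122 = 30.93
df = (2−1)(3−1) = 2. Since 30.93 > 7.378, reject the null hypothesis of independence at α = 0.025.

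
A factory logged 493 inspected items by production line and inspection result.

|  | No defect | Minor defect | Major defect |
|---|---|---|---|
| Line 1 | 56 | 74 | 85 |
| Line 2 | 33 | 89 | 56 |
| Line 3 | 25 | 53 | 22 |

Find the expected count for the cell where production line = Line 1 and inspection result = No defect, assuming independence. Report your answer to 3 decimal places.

49.716

Row total (Line 1) = 215; column total (No defect) = 114; grand total N = 493.
Expected count = (row total × column total) / N = 215 × 114 / 493 = 49.716.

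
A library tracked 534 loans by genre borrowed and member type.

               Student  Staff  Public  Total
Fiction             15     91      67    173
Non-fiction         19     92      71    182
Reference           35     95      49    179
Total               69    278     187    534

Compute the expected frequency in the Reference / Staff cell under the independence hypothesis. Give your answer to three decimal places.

93.187

Row total (Reference) = 179; column total (Staff) = 278; grand total N = 534.
Expected count = (row total × column total) / N = 179 × 278 / 534 = 93.187.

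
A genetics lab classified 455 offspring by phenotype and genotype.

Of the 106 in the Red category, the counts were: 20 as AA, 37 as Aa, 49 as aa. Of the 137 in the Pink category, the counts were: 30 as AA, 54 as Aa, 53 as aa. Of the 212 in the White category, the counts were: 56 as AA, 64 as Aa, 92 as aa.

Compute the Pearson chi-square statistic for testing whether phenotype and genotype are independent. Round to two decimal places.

4.85

Row totals: 106, 137, 212. Column totals: 106, 155, 194. Grand total N = 455.
Expected counts (row total × column total / N):
  Red, AA: 106×106/455 = 24.695
  Red, Aa: 106×155/455 = 36.110
  Red, aa: 106×194/455 = 45.196
  Pink, AA: 137×106/455 = 31.916
  Pink, Aa: 137×155/455 = 46.670
  Pink, aa: 137×194/455 = 58.413
  White, AA: 212×106/455 = 49.389
  White, Aa: 212×155/455 = 72.220
  White, aa: 212×194/455 = 90.391
Contributions (O − E)²/E:
  (20 − 24.695)²/24.695 = 0.8926
  (37 − 36.110)²/36.110 = 0.0219
  (49 − 45.196)²/45.196 = 0.3202
  (30 − 31.916)²/31.916 = 0.1150
  (54 − 46.670)²/46.670 = 1.1513
  (53 − 58.413)²/58.413 = 0.5016
  (56 − 49.389)²/49.389 = 0.8849
  (64 − 72.220)²/72.220 = 0.9356
  (92 − 90.391)²/90.391 = 0.0286
χ² = 0.8926 + 0.0219 + 0.3202 + 0.1150 + 1.1513 + 0.5016 + 0.8849 + 0.9356 + 0.0286 = 4.85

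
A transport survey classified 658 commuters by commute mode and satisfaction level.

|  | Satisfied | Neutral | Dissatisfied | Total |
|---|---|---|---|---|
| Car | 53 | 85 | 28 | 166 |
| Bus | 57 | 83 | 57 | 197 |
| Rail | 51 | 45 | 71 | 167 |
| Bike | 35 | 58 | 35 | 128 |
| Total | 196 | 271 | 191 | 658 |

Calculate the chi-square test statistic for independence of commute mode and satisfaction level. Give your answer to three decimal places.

Grand total N = 658.
Expected counts (row total × column total / N):
  Car, Satisfied: 166×196/658 = 49.4468
  Car, Neutral: 166×271/658 = 68.3678
  Car, Dissatisfied: 166×191/658 = 48.1854
  Bus, Satisfied: 197×196/658 = 58.6809
  Bus, Neutral: 197×271/658 = 81.1353
  Bus, Dissatisfied: 197×191/658 = 57.1839
  Rail, Satisfied: 167×196/658 = 49.7447
  Rail, Neutral: 167×271/658 = 68.7796
  Rail, Dissatisfied: 167×191/658 = 48.4757
  Bike, Satisfied: 128×196/658 = 38.1277
  Bike, Neutral: 128×271/658 = 52.7173
  Bike, Dissatisfied: 128×191/658 = 37.1550
Contributions (O − E)²/E:
  (53 − 49.4468)²/49.4468 = 0.2553
  (85 − 68.3678)²/68.3678 = 4.0462
  (28 − 48.1854)²/48.1854 = 8.4559
  (57 − 58.6809)²/58.6809 = 0.0481
  (83 − 81.1353)²/81.1353 = 0.0429
  (57 − 57.1839)²/57.1839 = 0.0006
  (51 − 49.7447)²/49.7447 = 0.0317
  (45 − 68.7796)²/68.7796 = 8.2215
  (71 − 48.4757)²/48.4757 = 10.4659
  (35 − 38.1277)²/38.1277 = 0.2566
  (58 − 52.7173)²/52.7173 = 0.5294
  (35 − 37.1550)²/37.1550 = 0.1250
χ² = 0.2553 + 4.0462 + 8.4559 + 0.0481 + 0.0429 + 0.0006 + 0.0317 + 8.2215 + 10.4659 + 0.2566 + 0.5294 + 0.1250 = 32.479

32.479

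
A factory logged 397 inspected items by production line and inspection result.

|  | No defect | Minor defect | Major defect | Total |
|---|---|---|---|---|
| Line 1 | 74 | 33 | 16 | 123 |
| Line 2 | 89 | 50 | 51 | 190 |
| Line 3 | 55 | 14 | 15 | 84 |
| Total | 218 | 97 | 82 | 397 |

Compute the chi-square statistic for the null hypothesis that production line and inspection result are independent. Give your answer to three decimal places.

14.538

Grand total N = 397.
Expected counts (row total × column total / N):
  Line 1, No defect: 123×218/397 = 67.5416
  Line 1, Minor defect: 123×97/397 = 30.0529
  Line 1, Major defect: 123×82/397 = 25.4055
  Line 2, No defect: 190×218/397 = 104.3325
  Line 2, Minor defect: 190×97/397 = 46.4232
  Line 2, Major defect: 190×82/397 = 39.2443
  Line 3, No defect: 84×218/397 = 46.1259
  Line 3, Minor defect: 84×97/397 = 20.5239
  Line 3, Major defect: 84×82/397 = 17.3501
Contributions (O − E)²/E:
  (74 − 67.5416)²/67.5416 = 0.6176
  (33 − 30.0529)²/30.0529 = 0.2890
  (16 − 25.4055)²/25.4055 = 3.4821
  (89 − 104.3325)²/104.3325 = 2.2532
  (50 − 46.4232)²/46.4232 = 0.2756
  (51 − 39.2443)²/39.2443 = 3.5214
  (55 − 46.1259)²/46.1259 = 1.7073
  (14 − 20.5239)²/20.5239 = 2.0737
  (15 − 17.3501)²/17.3501 = 0.3183
χ² = 0.6176 + 0.2890 + 3.4821 + 2.2532 + 0.2756 + 3.5214 + 1.7073 + 2.0737 + 0.3183 = 14.538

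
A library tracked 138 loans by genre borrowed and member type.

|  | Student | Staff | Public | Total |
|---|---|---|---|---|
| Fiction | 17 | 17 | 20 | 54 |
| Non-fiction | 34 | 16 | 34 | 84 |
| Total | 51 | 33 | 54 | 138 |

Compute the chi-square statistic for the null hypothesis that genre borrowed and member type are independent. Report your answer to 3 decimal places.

Grand total N = 138.
Expected counts (row total × column total / N):
  Fiction, Student: 54×51/138 = 19.9565
  Fiction, Staff: 54×33/138 = 12.9130
  Fiction, Public: 54×54/138 = 21.1304
  Non-fiction, Student: 84×51/138 = 31.0435
  Non-fiction, Staff: 84×33/138 = 20.0870
  Non-fiction, Public: 84×54/138 = 32.8696
Contributions (O − E)²/E:
  (17 − 19.9565)²/19.9565 = 0.4380
  (17 − 12.9130)²/12.9130 = 1.2935
  (20 − 21.1304)²/21.1304 = 0.0605
  (34 − 31.0435)²/31.0435 = 0.2816
  (16 − 20.0870)²/20.0870 = 0.8316
  (34 − 32.8696)²/32.8696 = 0.0389
χ² = 0.4380 + 1.2935 + 0.0605 + 0.2816 + 0.8316 + 0.0389 = 2.944

2.944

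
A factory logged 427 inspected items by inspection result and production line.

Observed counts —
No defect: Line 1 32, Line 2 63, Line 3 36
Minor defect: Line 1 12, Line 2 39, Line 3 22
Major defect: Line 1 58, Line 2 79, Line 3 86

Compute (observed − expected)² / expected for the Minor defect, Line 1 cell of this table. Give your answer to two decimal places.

1.70

Row total (Minor defect) = 73; column total (Line 1) = 102; N = 427.
Expected count E = 73 × 102 / 427 = 17.438.
Contribution = (O − E)²/E = (12 − 17.438)² / 17.438 = 1.70.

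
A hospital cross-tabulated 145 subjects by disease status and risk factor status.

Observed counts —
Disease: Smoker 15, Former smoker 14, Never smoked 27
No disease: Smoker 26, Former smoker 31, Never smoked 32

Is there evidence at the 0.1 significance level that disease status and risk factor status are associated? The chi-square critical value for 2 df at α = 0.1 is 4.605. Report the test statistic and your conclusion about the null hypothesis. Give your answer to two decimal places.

Row totals: 56, 89. Column totals: 41, 45, 59. Grand total N = 145.
Expected counts (row total × column total / N):
  Disease, Smoker: 56×41/145 = 15.834
  Disease, Former smoker: 56×45/145 = 17.379
  Disease, Never smoked: 56×59/145 = 22.786
  No disease, Smoker: 89×41/145 = 25.166
  No disease, Former smoker: 89×45/145 = 27.621
  No disease, Never smoked: 89×59/145 = 36.214
Contributions (O − E)²/E:
  (15 − 15.834)²/15.834 = 0.0439
  (14 − 17.379)²/17.379 = 0.6570
  (27 − 22.786)²/22.786 = 0.7793
  (26 − 25.166)²/25.166 = 0.0276
  (31 − 27.621)²/27.621 = 0.4134
  (32 − 36.214)²/36.214 = 0.4904
χ² = 0.0439 + 0.6570 + 0.7793 + 0.0276 + 0.4134 + 0.4904 = 2.41
df = (2−1)(3−1) = 2. Since 2.41 < 4.605, fail to reject the null hypothesis of independence at α = 0.1.

2.41; fail to reject H₀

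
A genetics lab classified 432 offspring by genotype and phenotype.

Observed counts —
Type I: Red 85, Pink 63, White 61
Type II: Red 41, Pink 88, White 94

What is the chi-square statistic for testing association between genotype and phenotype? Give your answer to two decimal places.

Row totals: 209, 223. Column totals: 126, 151, 155. Grand total N = 432.
Expected counts (row total × column total / N):
  Type I, Red: 209×126/432 = 60.958
  Type I, Pink: 209×151/432 = 73.053
  Type I, White: 209×155/432 = 74.988
  Type II, Red: 223×126/432 = 65.042
  Type II, Pink: 223×151/432 = 77.947
  Type II, White: 223×155/432 = 80.012
Contributions (O − E)²/E:
  (85 − 60.958)²/60.958 = 9.4822
  (63 − 73.053)²/73.053 = 1.3834
  (61 − 74.988)²/74.988 = 2.6093
  (41 − 65.042)²/65.042 = 8.8868
  (88 − 77.947)²/77.947 = 1.2966
  (94 − 80.012)²/80.012 = 2.4454
χ² = 9.4822 + 1.3834 + 2.6093 + 8.8868 + 1.2966 + 2.4454 = 26.10

26.10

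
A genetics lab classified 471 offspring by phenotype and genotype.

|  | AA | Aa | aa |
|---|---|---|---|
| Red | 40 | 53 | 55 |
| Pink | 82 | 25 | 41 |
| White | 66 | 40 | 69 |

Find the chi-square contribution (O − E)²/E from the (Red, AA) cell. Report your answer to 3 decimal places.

6.159

Row total (Red) = 148; column total (AA) = 188; N = 471.
Expected count E = 148 × 188 / 471 = 59.0743.
Contribution = (O − E)²/E = (40 − 59.0743)² / 59.0743 = 6.159.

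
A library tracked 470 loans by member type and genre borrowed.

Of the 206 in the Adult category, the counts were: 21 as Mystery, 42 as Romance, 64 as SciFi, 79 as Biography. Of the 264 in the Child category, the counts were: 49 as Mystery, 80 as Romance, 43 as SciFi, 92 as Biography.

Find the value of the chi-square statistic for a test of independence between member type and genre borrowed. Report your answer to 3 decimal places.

Row totals: 206, 264. Column totals: 70, 122, 107, 171. Grand total N = 470.
Expected counts (row total × column total / N):
  Adult, Mystery: 206×70/470 = 30.6809
  Adult, Romance: 206×122/470 = 53.4723
  Adult, SciFi: 206×107/470 = 46.8979
  Adult, Biography: 206×171/470 = 74.9489
  Child, Mystery: 264×70/470 = 39.3191
  Child, Romance: 264×122/470 = 68.5277
  Child, SciFi: 264×107/470 = 60.1021
  Child, Biography: 264×171/470 = 96.0511
Contributions (O − E)²/E:
  (21 − 30.6809)²/30.6809 = 3.0547
  (42 − 53.4723)²/53.4723 = 2.4613
  (64 − 46.8979)²/46.8979 = 6.2366
  (79 − 74.9489)²/74.9489 = 0.2190
  (49 − 39.3191)²/39.3191 = 2.3836
  (80 − 68.5277)²/68.5277 = 1.9206
  (43 − 60.1021)²/60.1021 = 4.8664
  (92 − 96.0511)²/96.0511 = 0.1709
χ² = 3.0547 + 2.4613 + 6.2366 + 0.2190 + 2.3836 + 1.9206 + 4.8664 + 0.1709 = 21.313

21.313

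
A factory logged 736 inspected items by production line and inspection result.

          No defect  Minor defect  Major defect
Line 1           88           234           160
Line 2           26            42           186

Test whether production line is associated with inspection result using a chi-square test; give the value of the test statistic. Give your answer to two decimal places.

109.08

Row totals: 482, 254. Column totals: 114, 276, 346. Grand total N = 736.
Expected counts (row total × column total / N):
  Line 1, No defect: 482×114/736 = 74.6576
  Line 1, Minor defect: 482×276/736 = 180.7500
  Line 1, Major defect: 482×346/736 = 226.5924
  Line 2, No defect: 254×114/736 = 39.3424
  Line 2, Minor defect: 254×276/736 = 95.2500
  Line 2, Major defect: 254×346/736 = 119.4076
Contributions (O − E)²/E:
  (88 − 74.6576)²/74.6576 = 2.3845
  (234 − 180.7500)²/180.7500 = 15.6878
  (160 − 226.5924)²/226.5924 = 19.5706
  (26 − 39.3424)²/39.3424 = 4.5249
  (42 − 95.2500)²/95.2500 = 29.7697
  (186 − 119.4076)²/119.4076 = 37.1379
χ² = 2.3845 + 15.6878 + 19.5706 + 4.5249 + 29.7697 + 37.1379 = 109.08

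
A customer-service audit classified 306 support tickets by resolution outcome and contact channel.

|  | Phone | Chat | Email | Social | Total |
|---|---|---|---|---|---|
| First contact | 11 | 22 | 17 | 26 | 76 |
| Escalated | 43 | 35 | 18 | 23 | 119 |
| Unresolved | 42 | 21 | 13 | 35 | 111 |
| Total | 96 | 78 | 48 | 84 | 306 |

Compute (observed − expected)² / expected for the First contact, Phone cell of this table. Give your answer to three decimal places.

Row total (First contact) = 76; column total (Phone) = 96; N = 306.
Expected count E = 76 × 96 / 306 = 23.8431.
Contribution = (O − E)²/E = (11 − 23.8431)² / 23.8431 = 6.918.

6.918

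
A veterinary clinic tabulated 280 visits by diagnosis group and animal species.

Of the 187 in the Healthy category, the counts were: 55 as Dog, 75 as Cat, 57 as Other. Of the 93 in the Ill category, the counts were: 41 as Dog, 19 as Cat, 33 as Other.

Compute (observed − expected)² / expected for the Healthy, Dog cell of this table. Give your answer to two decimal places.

1.30

Row total (Healthy) = 187; column total (Dog) = 96; N = 280.
Expected count E = 187 × 96 / 280 = 64.114.
Contribution = (O − E)²/E = (55 − 64.114)² / 64.114 = 1.30.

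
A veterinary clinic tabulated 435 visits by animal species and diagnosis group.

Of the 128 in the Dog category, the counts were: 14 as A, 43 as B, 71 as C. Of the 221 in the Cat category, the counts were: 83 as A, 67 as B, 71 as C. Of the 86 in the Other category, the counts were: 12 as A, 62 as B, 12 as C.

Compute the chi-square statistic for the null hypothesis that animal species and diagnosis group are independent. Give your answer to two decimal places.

Row totals: 128, 221, 86. Column totals: 109, 172, 154. Grand total N = 435.
Expected counts (row total × column total / N):
  Dog, A: 128×109/435 = 32.074
  Dog, B: 128×172/435 = 50.611
  Dog, C: 128×154/435 = 45.315
  Cat, A: 221×109/435 = 55.377
  Cat, B: 221×172/435 = 87.384
  Cat, C: 221×154/435 = 78.239
  Other, A: 86×109/435 = 21.549
  Other, B: 86×172/435 = 34.005
  Other, C: 86×154/435 = 30.446
Contributions (O − E)²/E:
  (14 − 32.074)²/32.074 = 10.1849
  (43 − 50.611)²/50.611 = 1.1446
  (71 − 45.315)²/45.315 = 14.5585
  (83 − 55.377)²/55.377 = 13.7788
  (67 − 87.384)²/87.384 = 4.7550
  (71 − 78.239)²/78.239 = 0.6698
  (12 − 21.549)²/21.549 = 4.2314
  (62 − 34.005)²/34.005 = 23.0472
  (12 − 30.446)²/30.446 = 11.1757
χ² = 10.1849 + 1.1446 + 14.5585 + 13.7788 + 4.7550 + 0.6698 + 4.2314 + 23.0472 + 11.1757 = 83.55

83.55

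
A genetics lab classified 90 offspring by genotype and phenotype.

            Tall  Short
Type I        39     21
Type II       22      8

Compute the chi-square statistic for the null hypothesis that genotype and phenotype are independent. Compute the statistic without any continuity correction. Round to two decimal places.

0.64

Row totals: 60, 30. Column totals: 61, 29. Grand total N = 90.
Expected counts (row total × column total / N):
  Type I, Tall: 60×61/90 = 40.667
  Type I, Short: 60×29/90 = 19.333
  Type II, Tall: 30×61/90 = 20.333
  Type II, Short: 30×29/90 = 9.667
Contributions (O − E)²/E:
  (39 − 40.667)²/40.667 = 0.0683
  (21 − 19.333)²/19.333 = 0.1437
  (22 − 20.333)²/20.333 = 0.1367
  (8 − 9.667)²/9.667 = 0.2875
χ² = 0.0683 + 0.1437 + 0.1367 + 0.2875 = 0.64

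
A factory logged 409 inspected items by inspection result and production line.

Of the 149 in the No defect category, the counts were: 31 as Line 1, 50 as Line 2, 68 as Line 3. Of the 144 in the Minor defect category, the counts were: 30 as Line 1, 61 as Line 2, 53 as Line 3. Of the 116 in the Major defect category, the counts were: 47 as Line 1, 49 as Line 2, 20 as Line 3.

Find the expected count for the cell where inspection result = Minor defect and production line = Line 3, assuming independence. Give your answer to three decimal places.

Row total (Minor defect) = 144; column total (Line 3) = 141; grand total N = 409.
Expected count = (row total × column total) / N = 144 × 141 / 409 = 49.643.

49.643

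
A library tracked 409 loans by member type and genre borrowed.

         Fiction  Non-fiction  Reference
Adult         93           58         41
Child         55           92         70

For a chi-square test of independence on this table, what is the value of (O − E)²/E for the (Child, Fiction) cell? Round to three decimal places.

7.047

Row total (Child) = 217; column total (Fiction) = 148; N = 409.
Expected count E = 217 × 148 / 409 = 78.5232.
Contribution = (O − E)²/E = (55 − 78.5232)² / 78.5232 = 7.047.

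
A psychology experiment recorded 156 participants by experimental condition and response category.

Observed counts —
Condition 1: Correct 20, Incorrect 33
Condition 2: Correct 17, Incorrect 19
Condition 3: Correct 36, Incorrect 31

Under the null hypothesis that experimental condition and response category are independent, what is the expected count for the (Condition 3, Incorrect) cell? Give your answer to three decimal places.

35.647

Row total (Condition 3) = 67; column total (Incorrect) = 83; grand total N = 156.
Expected count = (row total × column total) / N = 67 × 83 / 156 = 35.647.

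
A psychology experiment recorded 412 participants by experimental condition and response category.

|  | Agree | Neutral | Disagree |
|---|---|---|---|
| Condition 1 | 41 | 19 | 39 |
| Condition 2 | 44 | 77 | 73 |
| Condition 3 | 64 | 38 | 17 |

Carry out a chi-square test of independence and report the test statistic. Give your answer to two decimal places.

44.76

Row totals: 99, 194, 119. Column totals: 149, 134, 129. Grand total N = 412.
Expected counts (row total × column total / N):
  Condition 1, Agree: 99×149/412 = 35.803
  Condition 1, Neutral: 99×134/412 = 32.199
  Condition 1, Disagree: 99×129/412 = 30.998
  Condition 2, Agree: 194×149/412 = 70.160
  Condition 2, Neutral: 194×134/412 = 63.097
  Condition 2, Disagree: 194×129/412 = 60.743
  Condition 3, Agree: 119×149/412 = 43.036
  Condition 3, Neutral: 119×134/412 = 38.704
  Condition 3, Disagree: 119×129/412 = 37.260
Contributions (O − E)²/E:
  (41 − 35.803)²/35.803 = 0.7544
  (19 − 32.199)²/32.199 = 5.4105
  (39 − 30.998)²/30.998 = 2.0657
  (44 − 70.160)²/70.160 = 9.7541
  (77 − 63.097)²/63.097 = 3.0634
  (73 − 60.743)²/60.743 = 2.4733
  (64 − 43.036)²/43.036 = 10.2121
  (38 − 38.704)²/38.704 = 0.0128
  (17 − 37.260)²/37.260 = 11.0163
χ² = 0.7544 + 5.4105 + 2.0657 + 9.7541 + 3.0634 + 2.4733 + 10.2121 + 0.0128 + 11.0163 = 44.76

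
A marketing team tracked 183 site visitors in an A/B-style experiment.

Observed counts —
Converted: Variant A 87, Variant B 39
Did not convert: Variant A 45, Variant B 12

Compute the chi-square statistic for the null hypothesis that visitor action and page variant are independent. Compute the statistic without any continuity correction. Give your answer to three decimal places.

Row totals: 126, 57. Column totals: 132, 51. Grand total N = 183.
Expected counts (row total × column total / N):
  Converted, Variant A: 126×132/183 = 90.8852
  Converted, Variant B: 126×51/183 = 35.1148
  Did not convert, Variant A: 57×132/183 = 41.1148
  Did not convert, Variant B: 57×51/183 = 15.8852
Contributions (O − E)²/E:
  (87 − 90.8852)²/90.8852 = 0.1661
  (39 − 35.1148)²/35.1148 = 0.4299
  (45 − 41.1148)²/41.1148 = 0.3671
  (12 − 15.8852)²/15.8852 = 0.9502
χ² = 0.1661 + 0.4299 + 0.3671 + 0.9502 = 1.913

1.913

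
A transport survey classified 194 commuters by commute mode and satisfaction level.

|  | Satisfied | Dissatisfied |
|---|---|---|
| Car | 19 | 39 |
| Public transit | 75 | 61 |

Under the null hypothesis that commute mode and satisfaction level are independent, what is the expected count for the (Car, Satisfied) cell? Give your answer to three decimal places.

Row total (Car) = 58; column total (Satisfied) = 94; grand total N = 194.
Expected count = (row total × column total) / N = 58 × 94 / 194 = 28.103.

28.103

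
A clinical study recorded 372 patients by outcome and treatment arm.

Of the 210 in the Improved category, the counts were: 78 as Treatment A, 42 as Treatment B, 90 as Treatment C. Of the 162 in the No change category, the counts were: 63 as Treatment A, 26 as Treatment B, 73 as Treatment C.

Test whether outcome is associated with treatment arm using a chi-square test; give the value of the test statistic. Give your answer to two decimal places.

0.96

Row totals: 210, 162. Column totals: 141, 68, 163. Grand total N = 372.
Expected counts (row total × column total / N):
  Improved, Treatment A: 210×141/372 = 79.597
  Improved, Treatment B: 210×68/372 = 38.387
  Improved, Treatment C: 210×163/372 = 92.016
  No change, Treatment A: 162×141/372 = 61.403
  No change, Treatment B: 162×68/372 = 29.613
  No change, Treatment C: 162×163/372 = 70.984
Contributions (O − E)²/E:
  (78 − 79.597)²/79.597 = 0.0320
  (42 − 38.387)²/38.387 = 0.3401
  (90 − 92.016)²/92.016 = 0.0442
  (63 − 61.403)²/61.403 = 0.0415
  (26 − 29.613)²/29.613 = 0.4408
  (73 − 70.984)²/70.984 = 0.0573
χ² = 0.0320 + 0.3401 + 0.0442 + 0.0415 + 0.4408 + 0.0573 = 0.96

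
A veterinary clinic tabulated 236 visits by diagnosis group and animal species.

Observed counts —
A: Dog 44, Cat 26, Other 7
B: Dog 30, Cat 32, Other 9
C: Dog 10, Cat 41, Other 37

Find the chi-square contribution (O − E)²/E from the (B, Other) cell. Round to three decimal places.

3.025

Row total (B) = 71; column total (Other) = 53; N = 236.
Expected count E = 71 × 53 / 236 = 15.9449.
Contribution = (O − E)²/E = (9 − 15.9449)² / 15.9449 = 3.025.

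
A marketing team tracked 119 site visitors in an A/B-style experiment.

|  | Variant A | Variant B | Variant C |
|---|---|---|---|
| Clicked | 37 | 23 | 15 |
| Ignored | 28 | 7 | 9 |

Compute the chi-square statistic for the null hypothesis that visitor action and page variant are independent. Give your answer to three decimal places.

3.437

Row totals: 75, 44. Column totals: 65, 30, 24. Grand total N = 119.
Expected counts (row total × column total / N):
  Clicked, Variant A: 75×65/119 = 40.9664
  Clicked, Variant B: 75×30/119 = 18.9076
  Clicked, Variant C: 75×24/119 = 15.1261
  Ignored, Variant A: 44×65/119 = 24.0336
  Ignored, Variant B: 44×30/119 = 11.0924
  Ignored, Variant C: 44×24/119 = 8.8739
Contributions (O − E)²/E:
  (37 − 40.9664)²/40.9664 = 0.3840
  (23 − 18.9076)²/18.9076 = 0.8858
  (15 − 15.1261)²/15.1261 = 0.0011
  (28 − 24.0336)²/24.0336 = 0.6546
  (7 − 11.0924)²/11.0924 = 1.5098
  (9 − 8.8739)²/8.8739 = 0.0018
χ² = 0.3840 + 0.8858 + 0.0011 + 0.6546 + 1.5098 + 0.0018 = 3.437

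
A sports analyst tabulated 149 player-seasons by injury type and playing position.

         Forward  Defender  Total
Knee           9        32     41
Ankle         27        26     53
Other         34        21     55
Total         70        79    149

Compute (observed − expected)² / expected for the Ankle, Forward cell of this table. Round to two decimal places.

0.18

Row total (Ankle) = 53; column total (Forward) = 70; N = 149.
Expected count E = 53 × 70 / 149 = 24.899.
Contribution = (O − E)²/E = (27 − 24.899)² / 24.899 = 0.18.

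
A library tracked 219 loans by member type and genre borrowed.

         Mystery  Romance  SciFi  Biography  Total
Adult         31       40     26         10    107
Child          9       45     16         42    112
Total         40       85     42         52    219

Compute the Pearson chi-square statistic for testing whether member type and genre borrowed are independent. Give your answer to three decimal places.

Grand total N = 219.
Expected counts (row total × column total / N):
  Adult, Mystery: 107×40/219 = 19.5434
  Adult, Romance: 107×85/219 = 41.5297
  Adult, SciFi: 107×42/219 = 20.5205
  Adult, Biography: 107×52/219 = 25.4064
  Child, Mystery: 112×40/219 = 20.4566
  Child, Romance: 112×85/219 = 43.4703
  Child, SciFi: 112×42/219 = 21.4795
  Child, Biography: 112×52/219 = 26.5936
Contributions (O − E)²/E:
  (31 − 19.5434)²/19.5434 = 6.7160
  (40 − 41.5297)²/41.5297 = 0.0563
  (26 − 20.5205)²/20.5205 = 1.4632
  (10 − 25.4064)²/25.4064 = 9.3424
  (9 − 20.4566)²/20.4566 = 6.4162
  (45 − 43.4703)²/43.4703 = 0.0538
  (16 − 21.4795)²/21.4795 = 1.3978
  (42 − 26.5936)²/26.5936 = 8.9253
χ² = 6.7160 + 0.0563 + 1.4632 + 9.3424 + 6.4162 + 0.0538 + 1.3978 + 8.9253 = 34.371

34.371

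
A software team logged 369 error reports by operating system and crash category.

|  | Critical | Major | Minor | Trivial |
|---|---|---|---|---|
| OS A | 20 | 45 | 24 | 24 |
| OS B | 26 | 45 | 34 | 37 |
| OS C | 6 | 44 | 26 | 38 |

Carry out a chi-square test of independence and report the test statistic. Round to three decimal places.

13.872

Row totals: 113, 142, 114. Column totals: 52, 134, 84, 99. Grand total N = 369.
Expected counts (row total × column total / N):
  OS A, Critical: 113×52/369 = 15.9241
  OS A, Major: 113×134/369 = 41.0352
  OS A, Minor: 113×84/369 = 25.7236
  OS A, Trivial: 113×99/369 = 30.3171
  OS B, Critical: 142×52/369 = 20.0108
  OS B, Major: 142×134/369 = 51.5664
  OS B, Minor: 142×84/369 = 32.3252
  OS B, Trivial: 142×99/369 = 38.0976
  OS C, Critical: 114×52/369 = 16.0650
  OS C, Major: 114×134/369 = 41.3984
  OS C, Minor: 114×84/369 = 25.9512
  OS C, Trivial: 114×99/369 = 30.5854
Contributions (O − E)²/E:
  (20 − 15.9241)²/15.9241 = 1.0433
  (45 − 41.0352)²/41.0352 = 0.3831
  (24 − 25.7236)²/25.7236 = 0.1155
  (24 − 30.3171)²/30.3171 = 1.3163
  (26 − 20.0108)²/20.0108 = 1.7926
  (45 − 51.5664)²/51.5664 = 0.8362
  (34 − 32.3252)²/32.3252 = 0.0868
  (37 − 38.0976)²/38.0976 = 0.0316
  (6 − 16.0650)²/16.0650 = 6.3059
  (44 − 41.3984)²/41.3984 = 0.1635
  (26 − 25.9512)²/25.9512 = 0.0001
  (38 − 30.5854)²/30.5854 = 1.7975
χ² = 1.0433 + 0.3831 + 0.1155 + 1.3163 + 1.7926 + 0.8362 + 0.0868 + 0.0316 + 6.3059 + 0.1635 + 0.0001 + 1.7975 = 13.872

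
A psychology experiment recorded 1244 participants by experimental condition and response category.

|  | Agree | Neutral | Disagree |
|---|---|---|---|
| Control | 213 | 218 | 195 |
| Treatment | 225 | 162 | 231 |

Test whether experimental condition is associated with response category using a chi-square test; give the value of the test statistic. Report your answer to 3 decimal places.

11.573

Row totals: 626, 618. Column totals: 438, 380, 426. Grand total N = 1244.
Expected counts (row total × column total / N):
  Control, Agree: 626×438/1244 = 220.4084
  Control, Neutral: 626×380/1244 = 191.2219
  Control, Disagree: 626×426/1244 = 214.3698
  Treatment, Agree: 618×438/1244 = 217.5916
  Treatment, Neutral: 618×380/1244 = 188.7781
  Treatment, Disagree: 618×426/1244 = 211.6302
Contributions (O − E)²/E:
  (213 − 220.4084)²/220.4084 = 0.2490
  (218 − 191.2219)²/191.2219 = 3.7499
  (195 − 214.3698)²/214.3698 = 1.7502
  (225 − 217.5916)²/217.5916 = 0.2522
  (162 − 188.7781)²/188.7781 = 3.7985
  (231 − 211.6302)²/211.6302 = 1.7729
χ² = 0.2490 + 3.7499 + 1.7502 + 0.2522 + 3.7985 + 1.7729 = 11.573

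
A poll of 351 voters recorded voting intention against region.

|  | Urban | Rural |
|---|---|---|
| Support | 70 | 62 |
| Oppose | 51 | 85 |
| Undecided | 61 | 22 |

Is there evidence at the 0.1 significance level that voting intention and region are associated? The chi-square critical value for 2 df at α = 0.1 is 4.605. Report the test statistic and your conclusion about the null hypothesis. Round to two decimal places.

26.87; reject H₀

Row totals: 132, 136, 83. Column totals: 182, 169. Grand total N = 351.
Expected counts (row total × column total / N):
  Support, Urban: 132×182/351 = 68.444
  Support, Rural: 132×169/351 = 63.556
  Oppose, Urban: 136×182/351 = 70.519
  Oppose, Rural: 136×169/351 = 65.481
  Undecided, Urban: 83×182/351 = 43.037
  Undecided, Rural: 83×169/351 = 39.963
Contributions (O − E)²/E:
  (70 − 68.444)²/68.444 = 0.0354
  (62 − 63.556)²/63.556 = 0.0381
  (51 − 70.519)²/70.519 = 5.4027
  (85 − 65.481)²/65.481 = 5.8183
  (61 − 43.037)²/43.037 = 7.4975
  (22 − 39.963)²/39.963 = 8.0742
χ² = 0.0354 + 0.0381 + 5.4027 + 5.8183 + 7.4975 + 8.0742 = 26.87
df = (3−1)(2−1) = 2. Since 26.87 > 4.605, reject the null hypothesis of independence at α = 0.1.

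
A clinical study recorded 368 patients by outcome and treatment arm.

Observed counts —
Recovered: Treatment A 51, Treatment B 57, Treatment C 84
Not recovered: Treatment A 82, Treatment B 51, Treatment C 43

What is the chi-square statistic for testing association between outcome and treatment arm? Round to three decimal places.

Row totals: 192, 176. Column totals: 133, 108, 127. Grand total N = 368.
Expected counts (row total × column total / N):
  Recovered, Treatment A: 192×133/368 = 69.39130
  Recovered, Treatment B: 192×108/368 = 56.34783
  Recovered, Treatment C: 192×127/368 = 66.26087
  Not recovered, Treatment A: 176×133/368 = 63.60870
  Not recovered, Treatment B: 176×108/368 = 51.65217
  Not recovered, Treatment C: 176×127/368 = 60.73913
Contributions (O − E)²/E:
  (51 − 69.39130)²/69.39130 = 4.8744
  (57 − 56.34783)²/56.34783 = 0.0075
  (84 − 66.26087)²/66.26087 = 4.7491
  (82 − 63.60870)²/63.60870 = 5.3175
  (51 − 51.65217)²/51.65217 = 0.0082
  (43 − 60.73913)²/60.73913 = 5.1808
χ² = 4.8744 + 0.0075 + 4.7491 + 5.3175 + 0.0082 + 5.1808 = 20.138

20.138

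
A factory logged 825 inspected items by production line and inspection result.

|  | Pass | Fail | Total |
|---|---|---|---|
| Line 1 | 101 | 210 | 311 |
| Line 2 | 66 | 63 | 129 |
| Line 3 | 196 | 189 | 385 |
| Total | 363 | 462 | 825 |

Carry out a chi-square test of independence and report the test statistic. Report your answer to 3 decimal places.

Grand total N = 825.
Expected counts (row total × column total / N):
  Line 1, Pass: 311×363/825 = 136.8400
  Line 1, Fail: 311×462/825 = 174.1600
  Line 2, Pass: 129×363/825 = 56.7600
  Line 2, Fail: 129×462/825 = 72.2400
  Line 3, Pass: 385×363/825 = 169.4000
  Line 3, Fail: 385×462/825 = 215.6000
Contributions (O − E)²/E:
  (101 − 136.8400)²/136.8400 = 9.3869
  (210 − 174.1600)²/174.1600 = 7.3754
  (66 − 56.7600)²/56.7600 = 1.5042
  (63 − 72.2400)²/72.2400 = 1.1819
  (196 − 169.4000)²/169.4000 = 4.1769
  (189 − 215.6000)²/215.6000 = 3.2818
χ² = 9.3869 + 7.3754 + 1.5042 + 1.1819 + 4.1769 + 3.2818 = 26.907

26.907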